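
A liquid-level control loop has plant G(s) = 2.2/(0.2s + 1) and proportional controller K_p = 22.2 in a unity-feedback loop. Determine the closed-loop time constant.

τ = 0.00401 s

Closed loop: T(s) = K_p·G/(1+K_p·G) = 48.84/(0.2s + 1 + 48.84), with pole at s = −(1 + 48.84)/0.2 = −249.2.
Closed-loop time constant τ = 1/249.2 = 0.00401 s.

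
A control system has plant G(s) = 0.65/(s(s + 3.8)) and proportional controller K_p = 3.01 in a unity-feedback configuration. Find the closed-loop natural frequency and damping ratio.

The closed-loop denominator is s(s+3.8) + 3.01·0.65 = s² + 3.8s + 1.956.
Matching s² + 2ζω_n s + ω_n²: ω_n = √1.956 = 1.399 rad/s and 2ζω_n = 3.8, so ζ = 3.8/(2·1.399) = 1.36.

ω_n = 1.4 rad/s, ζ = 1.36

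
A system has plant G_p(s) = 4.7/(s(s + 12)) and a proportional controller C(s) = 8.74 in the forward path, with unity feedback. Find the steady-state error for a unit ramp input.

The loop has one pole at the origin (type 1). Velocity error constant K_v = lim_{s→0} s·C(s)G_p(s) = 8.74·4.7/12 = 3.423.
Steady-state error to a unit ramp: e_ss = 1/K_v = 0.292.

0.292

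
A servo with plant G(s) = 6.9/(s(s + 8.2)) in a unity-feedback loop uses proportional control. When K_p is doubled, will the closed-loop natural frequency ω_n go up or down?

increase

ω_n = √(6.9·K_p), which grows with K_p.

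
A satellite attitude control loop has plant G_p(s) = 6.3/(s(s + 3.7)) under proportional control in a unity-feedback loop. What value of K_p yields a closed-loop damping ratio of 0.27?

Closed-loop characteristic equation: s² + 3.7s + K_p·6.3 = 0.
So ω_n = √(6.3K_p) and 2ζω_n = 3.7, giving ζ = 3.7/(2√(6.3K_p)).
Setting ζ = 0.27: √(6.3K_p) = 3.7/(2·0.27) = 6.852, so K_p = 46.95/6.3 = 7.45.

K_p = 7.45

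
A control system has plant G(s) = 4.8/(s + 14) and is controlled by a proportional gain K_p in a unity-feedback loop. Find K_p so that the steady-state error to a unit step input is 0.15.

K_p = 16.5

For a type-0 loop with proportional control, e_ss = 1/(1 + K_p·G(0)).
G(0) = 0.3429. Require 1/(1 + K_p·0.3429) = 0.15, so 1 + 0.3429·K_p = 6.667.
K_p = (6.667 − 1)/0.3429 = 16.5.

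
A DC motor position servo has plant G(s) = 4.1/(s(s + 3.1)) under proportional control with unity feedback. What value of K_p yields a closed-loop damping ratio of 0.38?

Closed-loop characteristic equation: s² + 3.1s + K_p·4.1 = 0.
So ω_n = √(4.1K_p) and 2ζω_n = 3.1, giving ζ = 3.1/(2√(4.1K_p)).
Setting ζ = 0.38: √(4.1K_p) = 3.1/(2·0.38) = 4.079, so K_p = 16.64/4.1 = 4.06.

K_p = 4.06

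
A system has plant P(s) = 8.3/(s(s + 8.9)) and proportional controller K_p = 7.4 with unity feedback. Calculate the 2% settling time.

Closed-loop characteristic equation: s² + 8.9s + 61.42 = 0, so ω_n = 7.837 rad/s and ζ = 8.9/(2·7.837) = 0.5678.
2% settling time T_s ≈ 4/(ζω_n) = 4/4.45 = 0.899 s.

T_s ≈ 0.899 s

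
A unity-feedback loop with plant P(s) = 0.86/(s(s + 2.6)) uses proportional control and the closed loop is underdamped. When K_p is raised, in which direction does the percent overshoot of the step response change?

ζ = 2.6/(2√(0.86K_p)) decreases as K_p grows; lower damping means more overshoot.

increase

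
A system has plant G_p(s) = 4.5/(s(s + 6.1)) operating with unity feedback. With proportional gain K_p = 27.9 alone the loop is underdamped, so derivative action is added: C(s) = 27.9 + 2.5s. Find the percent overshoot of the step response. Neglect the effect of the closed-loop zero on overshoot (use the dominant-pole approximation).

2.14%

Forward path: (27.9 + 2.5s)·4.5/(s(s+6.1)). The closed-loop characteristic equation is s² + (6.1 + 4.5·2.5)s + 4.5·27.9 = 0.
That is s² + 17.35s + 125.5 = 0, so ω_n = 11.2 rad/s and ζ = 17.35/(2·11.2) = 0.7742.
%OS = 100·exp(−πζ/√(1−ζ²)) = 2.14%.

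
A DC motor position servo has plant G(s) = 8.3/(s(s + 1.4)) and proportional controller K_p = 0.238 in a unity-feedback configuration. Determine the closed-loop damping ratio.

The closed-loop denominator is s(s+1.4) + 0.238·8.3 = s² + 1.4s + 1.975.
So ω_n² = 1.975 ⇒ ω_n = 1.405 rad/s, and ζ = 1.4/(2ω_n) = 0.498.

ζ = 0.498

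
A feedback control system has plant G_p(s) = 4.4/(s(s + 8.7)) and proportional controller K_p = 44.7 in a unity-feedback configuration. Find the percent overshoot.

Closed-loop characteristic equation: s² + 8.7s + 196.7 = 0, so ω_n = 14.02 rad/s and ζ = 8.7/(2·14.02) = 0.3102.
%OS = 100·exp(−πζ/√(1−ζ²)) = 100·exp(−π·0.3102/√0.9038) = 35.9%.

35.9%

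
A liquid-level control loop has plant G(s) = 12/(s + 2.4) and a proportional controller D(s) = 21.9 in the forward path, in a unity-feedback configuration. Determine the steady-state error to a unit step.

The loop is type 0. Static position error constant K_pos = D(0)·G(0) = 21.9·5 = 109.5.
Steady-state error to a unit step: e_ss = 1/(1+K_pos) = 1/110.5 = 0.00905.

0.00905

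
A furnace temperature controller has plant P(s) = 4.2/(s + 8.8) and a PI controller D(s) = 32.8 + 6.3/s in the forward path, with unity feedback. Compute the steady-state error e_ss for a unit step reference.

The open loop D(s)P(s) has a pole at the origin (type 1), so the static position error constant is infinite and e_ss = 1/(1+∞) = 0.

0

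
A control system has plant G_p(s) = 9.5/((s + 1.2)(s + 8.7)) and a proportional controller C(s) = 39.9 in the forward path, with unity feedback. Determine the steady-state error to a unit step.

The loop is type 0. Static position error constant K_pos = C(0)·G_p(0) = 39.9·0.91 = 36.31.
Steady-state error to a unit step: e_ss = 1/(1+K_pos) = 1/37.31 = 0.0268.

0.0268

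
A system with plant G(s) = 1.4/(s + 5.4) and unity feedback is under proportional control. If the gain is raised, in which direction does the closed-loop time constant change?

The closed-loop bandwidth 5.4+K_p·1.4 grows with K_p, so τ shrinks.

decrease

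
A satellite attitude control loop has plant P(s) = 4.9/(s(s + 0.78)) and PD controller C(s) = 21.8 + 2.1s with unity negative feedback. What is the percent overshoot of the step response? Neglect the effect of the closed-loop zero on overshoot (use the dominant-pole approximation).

Forward path: (21.8 + 2.1s)·4.9/(s(s+0.78)). The closed-loop characteristic equation is s² + (0.78 + 4.9·2.1)s + 4.9·21.8 = 0.
That is s² + 11.07s + 106.8 = 0, so ω_n = 10.34 rad/s and ζ = 11.07/(2·10.34) = 0.5355.
%OS = 100·exp(−πζ/√(1−ζ²)) = 13.6%.

13.6%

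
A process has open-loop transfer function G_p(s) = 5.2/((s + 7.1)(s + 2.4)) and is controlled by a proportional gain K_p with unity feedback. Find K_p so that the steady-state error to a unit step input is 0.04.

K_p = 78.6

Steady-state error for a unit step on this type-0 loop is 1/(1 + K_p·G_p(0)).
G_p(0) = 0.3052. Require 1/(1 + K_p·0.3052) = 0.04, so 1 + 0.3052·K_p = 25.
K_p = (25 − 1)/0.3052 = 78.6.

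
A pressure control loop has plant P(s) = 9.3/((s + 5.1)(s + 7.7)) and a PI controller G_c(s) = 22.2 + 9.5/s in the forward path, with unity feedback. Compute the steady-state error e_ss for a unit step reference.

The open loop G_c(s)P(s) has a pole at the origin (type 1), so the static position error constant is infinite and e_ss = 1/(1+∞) = 0.

0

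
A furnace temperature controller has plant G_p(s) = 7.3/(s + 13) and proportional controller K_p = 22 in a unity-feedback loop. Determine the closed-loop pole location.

Closed-loop transfer function: T(s) = K_p·G_p(s)/(1 + K_p·G_p(s)) = 160.6/(s + 13 + 160.6) = 160.6/(s + 173.6).
The closed-loop pole is at s = −173.6.

s = -173.6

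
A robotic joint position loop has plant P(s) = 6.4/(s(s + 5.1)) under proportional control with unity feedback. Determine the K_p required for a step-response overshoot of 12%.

K_p = 3.25

From %OS = 100·exp(−πζ/√(1−ζ²)) = 12%, ζ = −ln(0.12)/√(π²+ln²(0.12)) = 0.5594.
Characteristic equation s² + 5.1s + 6.4K_p = 0 gives ζ = 5.1/(2√(6.4K_p)).
Setting ζ = 0.5594: √(6.4K_p) = 5.1/(2·0.5594) = 4.558, so K_p = 20.78/6.4 = 3.25.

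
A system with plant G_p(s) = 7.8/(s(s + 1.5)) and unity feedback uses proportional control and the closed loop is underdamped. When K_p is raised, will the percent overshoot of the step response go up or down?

increase

ζ = 1.5/(2√(7.8K_p)) decreases as K_p grows; lower damping means more overshoot.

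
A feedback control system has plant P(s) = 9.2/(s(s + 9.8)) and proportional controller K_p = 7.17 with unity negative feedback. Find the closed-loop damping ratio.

With unity feedback the closed-loop characteristic equation is s² + 9.8s + 7.17·9.2 = s² + 9.8s + 65.96 = 0.
Matching s² + 2ζω_n s + ω_n²: ω_n = √65.96 = 8.122 rad/s and 2ζω_n = 9.8, so ζ = 9.8/(2·8.122) = 0.603.

ζ = 0.603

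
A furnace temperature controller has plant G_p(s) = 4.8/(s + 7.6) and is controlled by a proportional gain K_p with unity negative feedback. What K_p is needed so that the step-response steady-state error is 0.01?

K_p = 157

The loop is type 0, so e_ss(step) = 1/(1 + K_pos) with K_pos = K_p·G_p(0).
G_p(0) = 0.6316. Require 1/(1 + K_p·0.6316) = 0.01, so 1 + 0.6316·K_p = 100.
K_p = (100 − 1)/0.6316 = 157.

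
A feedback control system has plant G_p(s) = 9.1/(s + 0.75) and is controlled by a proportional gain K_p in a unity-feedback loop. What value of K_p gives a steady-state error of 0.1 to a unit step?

For a type-0 loop with proportional control, e_ss = 1/(1 + K_p·G_p(0)).
G_p(0) = 12.13. Require 1/(1 + K_p·12.13) = 0.1, so 1 + 12.13·K_p = 10.
K_p = (10 − 1)/12.13 = 0.742.

K_p = 0.742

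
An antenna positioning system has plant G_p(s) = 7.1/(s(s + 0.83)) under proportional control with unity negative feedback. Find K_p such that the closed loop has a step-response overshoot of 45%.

K_p = 0.4

From %OS = 100·exp(−πζ/√(1−ζ²)) = 45%, ζ = −ln(0.45)/√(π²+ln²(0.45)) = 0.2463.
Characteristic equation s² + 0.83s + 7.1K_p = 0 gives ζ = 0.83/(2√(7.1K_p)).
Setting ζ = 0.2463: √(7.1K_p) = 0.83/(2·0.2463) = 1.685, so K_p = 2.838/7.1 = 0.4.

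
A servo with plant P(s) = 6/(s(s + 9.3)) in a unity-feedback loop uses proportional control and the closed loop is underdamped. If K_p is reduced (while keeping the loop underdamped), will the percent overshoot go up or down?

ζ = 9.3/(2√(6K_p)) rises as K_p falls; higher damping means less overshoot.

decrease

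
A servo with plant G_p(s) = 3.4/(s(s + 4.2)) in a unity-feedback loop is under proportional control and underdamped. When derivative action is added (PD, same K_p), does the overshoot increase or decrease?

The derivative term adds K·K_d to the s-coefficient of the characteristic equation, raising 2ζω_n while ω_n is unchanged; ζ increases, so overshoot decreases.

decrease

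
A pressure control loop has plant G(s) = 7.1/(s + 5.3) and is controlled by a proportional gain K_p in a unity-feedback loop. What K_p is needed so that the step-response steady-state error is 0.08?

Steady-state error for a unit step on this type-0 loop is 1/(1 + K_p·G(0)).
G(0) = 1.34. Require 1/(1 + K_p·1.34) = 0.08, so 1 + 1.34·K_p = 12.5.
K_p = (12.5 − 1)/1.34 = 8.58.

K_p = 8.58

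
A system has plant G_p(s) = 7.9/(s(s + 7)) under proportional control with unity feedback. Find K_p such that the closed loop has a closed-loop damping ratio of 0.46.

Closed-loop characteristic equation: s² + 7s + K_p·7.9 = 0.
So ω_n = √(7.9K_p) and 2ζω_n = 7, giving ζ = 7/(2√(7.9K_p)).
Setting ζ = 0.46: √(7.9K_p) = 7/(2·0.46) = 7.609, so K_p = 57.89/7.9 = 7.33.

K_p = 7.33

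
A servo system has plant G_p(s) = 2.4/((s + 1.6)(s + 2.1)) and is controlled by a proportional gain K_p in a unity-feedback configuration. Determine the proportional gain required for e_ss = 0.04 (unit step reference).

K_p = 33.6

For a type-0 loop with proportional control, e_ss = 1/(1 + K_p·G_p(0)).
G_p(0) = 0.7143. Require 1/(1 + K_p·0.7143) = 0.04, so 1 + 0.7143·K_p = 25.
K_p = (25 − 1)/0.7143 = 33.6.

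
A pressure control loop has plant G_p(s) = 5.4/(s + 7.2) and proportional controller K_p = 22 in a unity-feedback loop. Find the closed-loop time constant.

τ = 0.00794 s

Closed-loop transfer function: T(s) = K_p·G_p(s)/(1 + K_p·G_p(s)) = 118.8/(s + 7.2 + 118.8) = 118.8/(s + 126).
Time constant τ = 1/126 = 0.00794 s.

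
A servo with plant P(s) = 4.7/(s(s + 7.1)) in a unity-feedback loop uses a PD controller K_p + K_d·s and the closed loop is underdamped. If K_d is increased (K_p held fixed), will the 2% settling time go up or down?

decrease

Characteristic equation s² + (7.1 + 4.7K_d)s + 4.7K_p = 0: raising K_d increases ζω_n = (7.1+4.7K_d)/2 while the loop stays underdamped, so T_s ≈ 4/(ζω_n) decreases.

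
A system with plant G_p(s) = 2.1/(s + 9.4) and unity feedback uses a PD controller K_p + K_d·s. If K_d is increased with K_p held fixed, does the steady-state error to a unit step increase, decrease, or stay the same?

K_d affects only the transient (the s-coefficient); the DC loop gain, and hence e_ss, depends only on K_p.

unchanged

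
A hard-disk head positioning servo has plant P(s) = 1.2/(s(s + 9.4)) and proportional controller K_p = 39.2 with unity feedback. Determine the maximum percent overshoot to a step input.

The closed-loop denominator s² + 9.4s + 47.04 gives ω_n = √47.04 = 6.859 and ζ = 9.4/(2ω_n) = 0.6853.
%OS = 100·exp(−πζ/√(1−ζ²)) = 100·exp(−π·0.6853/√0.5304) = 5.2%.

5.2%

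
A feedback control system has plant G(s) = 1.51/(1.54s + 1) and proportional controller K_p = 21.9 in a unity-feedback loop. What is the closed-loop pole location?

s = -22.12

Closed loop: T(s) = K_p·G/(1+K_p·G) = 33.07/(1.54s + 1 + 33.07), with pole at s = −(1 + 33.07)/1.54 = −22.12.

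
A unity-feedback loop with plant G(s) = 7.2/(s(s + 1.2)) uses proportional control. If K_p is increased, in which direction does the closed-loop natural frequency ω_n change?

ω_n = √(7.2·K_p), which grows with K_p.

increase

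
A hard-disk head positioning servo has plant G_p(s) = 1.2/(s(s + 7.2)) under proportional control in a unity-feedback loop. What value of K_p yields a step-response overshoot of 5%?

K_p = 22.7

From %OS = 100·exp(−πζ/√(1−ζ²)) = 5%, ζ = −ln(0.05)/√(π²+ln²(0.05)) = 0.6901.
Characteristic equation s² + 7.2s + 1.2K_p = 0 gives ζ = 7.2/(2√(1.2K_p)).
Setting ζ = 0.6901: √(1.2K_p) = 7.2/(2·0.6901) = 5.217, so K_p = 27.21/1.2 = 22.7.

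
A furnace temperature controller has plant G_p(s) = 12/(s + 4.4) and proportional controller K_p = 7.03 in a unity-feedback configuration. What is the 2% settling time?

Closed-loop transfer function: T(s) = K_p·G_p(s)/(1 + K_p·G_p(s)) = 84.36/(s + 4.4 + 84.36) = 84.36/(s + 88.76).
Time constant τ = 1/88.76 = 0.01127 s, so the 2% settling time is about 4τ = 0.0451 s.

T_s ≈ 0.0451 s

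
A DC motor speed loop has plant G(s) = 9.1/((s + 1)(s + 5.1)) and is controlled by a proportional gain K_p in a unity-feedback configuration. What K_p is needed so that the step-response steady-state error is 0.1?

For a type-0 loop with proportional control, e_ss = 1/(1 + K_p·G(0)).
G(0) = 1.784. Require 1/(1 + K_p·1.784) = 0.1, so 1 + 1.784·K_p = 10.
K_p = (10 − 1)/1.784 = 5.04.

K_p = 5.04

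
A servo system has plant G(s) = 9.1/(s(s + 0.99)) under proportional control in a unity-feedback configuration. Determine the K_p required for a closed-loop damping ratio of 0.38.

K_p = 0.186

Closed-loop characteristic equation: s² + 0.99s + K_p·9.1 = 0.
So ω_n = √(9.1K_p) and 2ζω_n = 0.99, giving ζ = 0.99/(2√(9.1K_p)).
Setting ζ = 0.38: √(9.1K_p) = 0.99/(2·0.38) = 1.303, so K_p = 1.697/9.1 = 0.186.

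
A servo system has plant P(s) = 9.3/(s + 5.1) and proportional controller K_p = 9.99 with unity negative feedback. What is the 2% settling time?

Closed-loop transfer function: T(s) = K_p·P(s)/(1 + K_p·P(s)) = 92.91/(s + 5.1 + 92.91) = 92.91/(s + 98.01).
Time constant τ = 1/98.01 = 0.0102 s, so the 2% settling time is about 4τ = 0.0408 s.

T_s ≈ 0.0408 s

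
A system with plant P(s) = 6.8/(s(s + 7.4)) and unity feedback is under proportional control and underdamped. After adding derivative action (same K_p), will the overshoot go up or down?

decrease

The derivative term adds K·K_d to the s-coefficient of the characteristic equation, raising 2ζω_n while ω_n is unchanged; ζ increases, so overshoot decreases.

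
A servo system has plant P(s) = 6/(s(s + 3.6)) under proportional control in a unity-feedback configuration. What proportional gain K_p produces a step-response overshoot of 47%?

K_p = 9.89

From %OS = 100·exp(−πζ/√(1−ζ²)) = 47%, ζ = −ln(0.47)/√(π²+ln²(0.47)) = 0.2337.
Characteristic equation s² + 3.6s + 6K_p = 0 gives ζ = 3.6/(2√(6K_p)).
Setting ζ = 0.2337: √(6K_p) = 3.6/(2·0.2337) = 7.703, so K_p = 59.34/6 = 9.89.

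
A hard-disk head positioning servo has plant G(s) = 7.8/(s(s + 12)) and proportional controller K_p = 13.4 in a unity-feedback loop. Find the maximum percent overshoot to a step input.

10.3%

Closed-loop characteristic equation: s² + 12s + 104.5 = 0, so ω_n = 10.22 rad/s and ζ = 12/(2·10.22) = 0.5869.
%OS = 100·exp(−πζ/√(1−ζ²)) = 100·exp(−π·0.5869/√0.6556) = 10.3%.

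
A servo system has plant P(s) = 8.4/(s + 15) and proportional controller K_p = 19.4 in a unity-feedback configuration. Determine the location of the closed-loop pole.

s = -178

Closed-loop transfer function: T(s) = K_p·P(s)/(1 + K_p·P(s)) = 163/(s + 15 + 163) = 163/(s + 178).
The closed-loop pole is at s = −178.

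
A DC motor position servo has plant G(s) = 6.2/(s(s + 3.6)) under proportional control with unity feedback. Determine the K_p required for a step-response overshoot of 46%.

From %OS = 100·exp(−πζ/√(1−ζ²)) = 46%, ζ = −ln(0.46)/√(π²+ln²(0.46)) = 0.24.
Characteristic equation s² + 3.6s + 6.2K_p = 0 gives ζ = 3.6/(2√(6.2K_p)).
Setting ζ = 0.24: √(6.2K_p) = 3.6/(2·0.24) = 7.501, so K_p = 56.27/6.2 = 9.08.

K_p = 9.08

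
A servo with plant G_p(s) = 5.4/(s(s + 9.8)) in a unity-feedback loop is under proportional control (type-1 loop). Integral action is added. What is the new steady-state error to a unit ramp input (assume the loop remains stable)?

0

The integrator raises the loop to type 2, so K_v → ∞ and e_ss to a ramp is zero.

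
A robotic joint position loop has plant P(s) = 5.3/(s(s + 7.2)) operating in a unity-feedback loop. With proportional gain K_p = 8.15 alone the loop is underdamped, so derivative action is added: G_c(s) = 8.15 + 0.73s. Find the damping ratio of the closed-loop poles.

ζ = 0.842

Forward path: (8.15 + 0.73s)·5.3/(s(s+7.2)). The closed-loop characteristic equation is s² + (7.2 + 5.3·0.73)s + 5.3·8.15 = 0.
That is s² + 11.07s + 43.2 = 0, so ω_n = 6.572 rad/s and ζ = 11.07/(2·6.572) = 0.8421.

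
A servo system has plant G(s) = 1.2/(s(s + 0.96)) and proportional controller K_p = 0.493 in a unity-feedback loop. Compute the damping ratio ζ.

ζ = 0.624

1 + K_p·G(s) = 0 gives s² + 0.96s + 0.5916 = 0.
So ω_n² = 0.5916 ⇒ ω_n = 0.7692 rad/s, and ζ = 0.96/(2ω_n) = 0.624.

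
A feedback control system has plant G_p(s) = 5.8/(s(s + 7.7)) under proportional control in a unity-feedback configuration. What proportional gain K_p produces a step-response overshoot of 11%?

From %OS = 100·exp(−πζ/√(1−ζ²)) = 11%, ζ = −ln(0.11)/√(π²+ln²(0.11)) = 0.5749.
Characteristic equation s² + 7.7s + 5.8K_p = 0 gives ζ = 7.7/(2√(5.8K_p)).
Setting ζ = 0.5749: √(5.8K_p) = 7.7/(2·0.5749) = 6.697, so K_p = 44.85/5.8 = 7.73.

K_p = 7.73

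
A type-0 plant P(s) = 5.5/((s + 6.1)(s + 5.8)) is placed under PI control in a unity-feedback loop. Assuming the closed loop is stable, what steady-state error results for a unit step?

The PI controller's integrator makes the forward path type 1, so e_ss to a step is zero.

0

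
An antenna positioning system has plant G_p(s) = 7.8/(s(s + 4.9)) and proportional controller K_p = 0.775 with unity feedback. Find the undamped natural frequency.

1 + K_p·G_p(s) = 0 gives s² + 4.9s + 6.045 = 0.
Matching s² + 2ζω_n s + ω_n²: ω_n = √6.045 = 2.459 rad/s and 2ζω_n = 4.9, so ζ = 4.9/(2·2.459) = 0.996.

ω_n = 2.46 rad/s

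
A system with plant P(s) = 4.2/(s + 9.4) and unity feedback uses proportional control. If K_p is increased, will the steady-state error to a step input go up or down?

e_ss = 1/(1 + K_p·P(0)); a larger K_p raises the denominator, so e_ss decreases.

decrease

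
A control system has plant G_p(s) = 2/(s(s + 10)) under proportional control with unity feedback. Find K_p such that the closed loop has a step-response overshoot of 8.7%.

From %OS = 100·exp(−πζ/√(1−ζ²)) = 8.7%, ζ = −ln(0.087)/√(π²+ln²(0.087)) = 0.6137.
Characteristic equation s² + 10s + 2K_p = 0 gives ζ = 10/(2√(2K_p)).
Setting ζ = 0.6137: √(2K_p) = 10/(2·0.6137) = 8.147, so K_p = 66.38/2 = 33.2.

K_p = 33.2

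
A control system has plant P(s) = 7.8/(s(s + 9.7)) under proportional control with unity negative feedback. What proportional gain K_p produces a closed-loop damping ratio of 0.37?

Closed-loop characteristic equation: s² + 9.7s + K_p·7.8 = 0.
So ω_n = √(7.8K_p) and 2ζω_n = 9.7, giving ζ = 9.7/(2√(7.8K_p)).
Setting ζ = 0.37: √(7.8K_p) = 9.7/(2·0.37) = 13.11, so K_p = 171.8/7.8 = 22.

K_p = 22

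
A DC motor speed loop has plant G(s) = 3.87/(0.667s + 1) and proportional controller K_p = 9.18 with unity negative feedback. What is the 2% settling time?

Closed loop: T(s) = K_p·G/(1+K_p·G) = 35.53/(0.667s + 1 + 35.53), with pole at s = −(1 + 35.53)/0.667 = −54.76.
τ = 1/54.76 = 0.01826 s, so 2% settling time ≈ 4τ = 0.073 s.

T_s ≈ 0.073 s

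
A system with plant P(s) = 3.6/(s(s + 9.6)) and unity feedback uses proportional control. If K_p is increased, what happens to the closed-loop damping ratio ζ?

ζ = 9.6/(2√(3.6K_p)); increasing K_p raises the denominator, so ζ falls.

decrease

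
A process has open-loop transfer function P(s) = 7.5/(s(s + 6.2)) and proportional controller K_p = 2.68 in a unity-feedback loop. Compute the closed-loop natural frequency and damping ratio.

ω_n = 4.48 rad/s, ζ = 0.691

With unity feedback the closed-loop characteristic equation is s² + 6.2s + 2.68·7.5 = s² + 6.2s + 20.1 = 0.
Matching s² + 2ζω_n s + ω_n²: ω_n = √20.1 = 4.483 rad/s and 2ζω_n = 6.2, so ζ = 6.2/(2·4.483) = 0.691.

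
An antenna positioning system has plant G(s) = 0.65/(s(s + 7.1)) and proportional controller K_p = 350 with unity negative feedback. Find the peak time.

T_p = 0.214 s

The closed-loop denominator s² + 7.1s + 227.5 gives ω_n = √227.5 = 15.08 and ζ = 7.1/(2ω_n) = 0.2354.
Damped frequency ω_d = ω_n√(1−ζ²) = 14.66 rad/s, so peak time T_p = π/ω_d = 0.214 s.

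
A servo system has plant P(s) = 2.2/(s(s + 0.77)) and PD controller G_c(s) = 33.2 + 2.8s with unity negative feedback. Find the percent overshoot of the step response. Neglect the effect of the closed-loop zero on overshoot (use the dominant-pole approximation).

24.8%

Forward path: (33.2 + 2.8s)·2.2/(s(s+0.77)). The closed-loop characteristic equation is s² + (0.77 + 2.2·2.8)s + 2.2·33.2 = 0.
That is s² + 6.93s + 73.04 = 0, so ω_n = 8.546 rad/s and ζ = 6.93/(2·8.546) = 0.4054.
%OS = 100·exp(−πζ/√(1−ζ²)) = 24.8%.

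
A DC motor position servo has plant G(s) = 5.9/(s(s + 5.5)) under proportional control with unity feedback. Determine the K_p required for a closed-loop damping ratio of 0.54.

K_p = 4.4

Closed-loop characteristic equation: s² + 5.5s + K_p·5.9 = 0.
So ω_n = √(5.9K_p) and 2ζω_n = 5.5, giving ζ = 5.5/(2√(5.9K_p)).
Setting ζ = 0.54: √(5.9K_p) = 5.5/(2·0.54) = 5.093, so K_p = 25.93/5.9 = 4.4.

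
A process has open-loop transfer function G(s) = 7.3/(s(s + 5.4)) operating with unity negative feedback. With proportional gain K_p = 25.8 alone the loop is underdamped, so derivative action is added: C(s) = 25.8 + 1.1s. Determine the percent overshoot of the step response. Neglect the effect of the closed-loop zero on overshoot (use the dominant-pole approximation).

Forward path: (25.8 + 1.1s)·7.3/(s(s+5.4)). The closed-loop characteristic equation is s² + (5.4 + 7.3·1.1)s + 7.3·25.8 = 0.
That is s² + 13.43s + 188.3 = 0, so ω_n = 13.72 rad/s and ζ = 13.43/(2·13.72) = 0.4893.
%OS = 100·exp(−πζ/√(1−ζ²)) = 17.2%.

17.2%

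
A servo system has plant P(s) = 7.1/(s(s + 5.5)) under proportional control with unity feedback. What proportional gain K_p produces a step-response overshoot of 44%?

K_p = 16.7

From %OS = 100·exp(−πζ/√(1−ζ²)) = 44%, ζ = −ln(0.44)/√(π²+ln²(0.44)) = 0.2528.
Characteristic equation s² + 5.5s + 7.1K_p = 0 gives ζ = 5.5/(2√(7.1K_p)).
Setting ζ = 0.2528: √(7.1K_p) = 5.5/(2·0.2528) = 10.88, so K_p = 118.3/7.1 = 16.7.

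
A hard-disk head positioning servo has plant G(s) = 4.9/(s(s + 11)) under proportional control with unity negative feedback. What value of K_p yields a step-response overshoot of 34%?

K_p = 58.5

From %OS = 100·exp(−πζ/√(1−ζ²)) = 34%, ζ = −ln(0.34)/√(π²+ln²(0.34)) = 0.3248.
Characteristic equation s² + 11s + 4.9K_p = 0 gives ζ = 11/(2√(4.9K_p)).
Setting ζ = 0.3248: √(4.9K_p) = 11/(2·0.3248) = 16.93, so K_p = 286.8/4.9 = 58.5.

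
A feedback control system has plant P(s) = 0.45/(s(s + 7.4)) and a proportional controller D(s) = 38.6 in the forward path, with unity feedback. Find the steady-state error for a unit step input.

The open loop D(s)P(s) has a pole at the origin (type 1), so the static position error constant is infinite and e_ss = 1/(1+∞) = 0.

0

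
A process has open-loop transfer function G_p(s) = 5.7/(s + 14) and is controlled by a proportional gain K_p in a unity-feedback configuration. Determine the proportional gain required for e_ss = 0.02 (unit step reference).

K_p = 120

For a type-0 loop with proportional control, e_ss = 1/(1 + K_p·G_p(0)).
G_p(0) = 0.4071. Require 1/(1 + K_p·0.4071) = 0.02, so 1 + 0.4071·K_p = 50.
K_p = (50 − 1)/0.4071 = 120.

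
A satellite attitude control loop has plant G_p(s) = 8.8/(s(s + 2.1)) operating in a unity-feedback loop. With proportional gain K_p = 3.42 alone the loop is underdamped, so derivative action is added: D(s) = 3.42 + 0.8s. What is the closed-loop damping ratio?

ζ = 0.833

Forward path: (3.42 + 0.8s)·8.8/(s(s+2.1)). The closed-loop characteristic equation is s² + (2.1 + 8.8·0.8)s + 8.8·3.42 = 0.
That is s² + 9.14s + 30.1 = 0, so ω_n = 5.486 rad/s and ζ = 9.14/(2·5.486) = 0.833.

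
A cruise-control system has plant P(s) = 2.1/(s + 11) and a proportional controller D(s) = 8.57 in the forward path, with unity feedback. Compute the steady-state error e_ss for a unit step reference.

0.379

The loop is type 0. Static position error constant K_pos = D(0)·P(0) = 8.57·0.1909 = 1.636.
Steady-state error to a unit step: e_ss = 1/(1+K_pos) = 1/2.636 = 0.379.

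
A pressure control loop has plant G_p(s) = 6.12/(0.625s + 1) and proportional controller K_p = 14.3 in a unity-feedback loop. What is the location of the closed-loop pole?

s = -141.6

Closed loop: T(s) = K_p·G_p/(1+K_p·G_p) = 87.52/(0.625s + 1 + 87.52), with pole at s = −(1 + 87.52)/0.625 = −141.6.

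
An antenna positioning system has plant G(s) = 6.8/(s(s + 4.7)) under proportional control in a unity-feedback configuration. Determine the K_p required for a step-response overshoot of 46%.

From %OS = 100·exp(−πζ/√(1−ζ²)) = 46%, ζ = −ln(0.46)/√(π²+ln²(0.46)) = 0.24.
Characteristic equation s² + 4.7s + 6.8K_p = 0 gives ζ = 4.7/(2√(6.8K_p)).
Setting ζ = 0.24: √(6.8K_p) = 4.7/(2·0.24) = 9.793, so K_p = 95.91/6.8 = 14.1.

K_p = 14.1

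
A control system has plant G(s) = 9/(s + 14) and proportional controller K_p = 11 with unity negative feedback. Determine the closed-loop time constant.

τ = 0.00885 s

Closed-loop transfer function: T(s) = K_p·G(s)/(1 + K_p·G(s)) = 99/(s + 14 + 99) = 99/(s + 113).
Time constant τ = 1/113 = 0.00885 s.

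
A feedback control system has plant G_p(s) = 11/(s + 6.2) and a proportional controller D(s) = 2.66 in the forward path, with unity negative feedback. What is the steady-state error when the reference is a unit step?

The loop is type 0. Static position error constant K_pos = D(0)·G_p(0) = 2.66·1.774 = 4.719.
Steady-state error to a unit step: e_ss = 1/(1+K_pos) = 1/5.719 = 0.175.

0.175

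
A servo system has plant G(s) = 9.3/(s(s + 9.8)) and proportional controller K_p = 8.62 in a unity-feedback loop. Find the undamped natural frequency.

ω_n = 8.95 rad/s

With unity feedback the closed-loop characteristic equation is s² + 9.8s + 8.62·9.3 = s² + 9.8s + 80.17 = 0.
Matching s² + 2ζω_n s + ω_n²: ω_n = √80.17 = 8.954 rad/s and 2ζω_n = 9.8, so ζ = 9.8/(2·8.954) = 0.547.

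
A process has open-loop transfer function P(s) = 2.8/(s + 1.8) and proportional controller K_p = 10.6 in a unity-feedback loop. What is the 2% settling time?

T_s ≈ 0.127 s

Closed-loop transfer function: T(s) = K_p·P(s)/(1 + K_p·P(s)) = 29.68/(s + 1.8 + 29.68) = 29.68/(s + 31.48).
Time constant τ = 1/31.48 = 0.03177 s, so the 2% settling time is about 4τ = 0.127 s.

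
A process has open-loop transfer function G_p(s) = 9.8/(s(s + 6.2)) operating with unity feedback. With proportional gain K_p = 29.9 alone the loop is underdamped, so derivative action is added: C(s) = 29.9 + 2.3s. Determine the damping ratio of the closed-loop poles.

ζ = 0.839

Forward path: (29.9 + 2.3s)·9.8/(s(s+6.2)). The closed-loop characteristic equation is s² + (6.2 + 9.8·2.3)s + 9.8·29.9 = 0.
That is s² + 28.74s + 293 = 0, so ω_n = 17.12 rad/s and ζ = 28.74/(2·17.12) = 0.8395.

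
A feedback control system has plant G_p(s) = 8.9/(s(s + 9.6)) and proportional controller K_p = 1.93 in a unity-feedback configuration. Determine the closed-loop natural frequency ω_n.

ω_n = 4.14 rad/s

With unity feedback the closed-loop characteristic equation is s² + 9.6s + 1.93·8.9 = s² + 9.6s + 17.18 = 0.
Matching s² + 2ζω_n s + ω_n²: ω_n = √17.18 = 4.145 rad/s and 2ζω_n = 9.6, so ζ = 9.6/(2·4.145) = 1.16.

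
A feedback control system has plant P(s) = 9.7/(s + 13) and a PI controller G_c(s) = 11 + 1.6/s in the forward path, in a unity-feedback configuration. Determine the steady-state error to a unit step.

The open loop G_c(s)P(s) has a pole at the origin (type 1), so the static position error constant is infinite and e_ss = 1/(1+∞) = 0.

0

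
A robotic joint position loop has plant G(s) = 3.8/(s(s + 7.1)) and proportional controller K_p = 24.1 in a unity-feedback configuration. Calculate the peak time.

From 1 + K_pG(s) = 0: s² + 7.1s + 91.58 = 0 ⇒ ω_n = 9.57, ζ = 0.371.
Damped frequency ω_d = ω_n√(1−ζ²) = 8.887 rad/s, so peak time T_p = π/ω_d = 0.354 s.

T_p = 0.354 s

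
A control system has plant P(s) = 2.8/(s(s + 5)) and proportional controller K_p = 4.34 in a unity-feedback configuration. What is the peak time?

The closed-loop denominator s² + 5s + 12.15 gives ω_n = √12.15 = 3.486 and ζ = 5/(2ω_n) = 0.7172.
Damped frequency ω_d = ω_n√(1−ζ²) = 2.429 rad/s, so peak time T_p = π/ω_d = 1.29 s.

T_p = 1.29 s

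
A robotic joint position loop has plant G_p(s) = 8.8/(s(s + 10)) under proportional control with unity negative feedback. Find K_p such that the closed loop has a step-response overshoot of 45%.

From %OS = 100·exp(−πζ/√(1−ζ²)) = 45%, ζ = −ln(0.45)/√(π²+ln²(0.45)) = 0.2463.
Characteristic equation s² + 10s + 8.8K_p = 0 gives ζ = 10/(2√(8.8K_p)).
Setting ζ = 0.2463: √(8.8K_p) = 10/(2·0.2463) = 20.3, so K_p = 412/8.8 = 46.8.

K_p = 46.8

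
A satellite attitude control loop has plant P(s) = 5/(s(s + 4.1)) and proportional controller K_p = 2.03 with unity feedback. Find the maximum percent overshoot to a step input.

7.13%

Closed-loop characteristic equation: s² + 4.1s + 10.15 = 0, so ω_n = 3.186 rad/s and ζ = 4.1/(2·3.186) = 0.6435.
%OS = 100·exp(−πζ/√(1−ζ²)) = 100·exp(−π·0.6435/√0.586) = 7.13%.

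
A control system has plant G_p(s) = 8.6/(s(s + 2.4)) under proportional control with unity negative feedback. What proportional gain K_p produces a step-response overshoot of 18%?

From %OS = 100·exp(−πζ/√(1−ζ²)) = 18%, ζ = −ln(0.18)/√(π²+ln²(0.18)) = 0.4791.
Characteristic equation s² + 2.4s + 8.6K_p = 0 gives ζ = 2.4/(2√(8.6K_p)).
Setting ζ = 0.4791: √(8.6K_p) = 2.4/(2·0.4791) = 2.505, so K_p = 6.273/8.6 = 0.729.

K_p = 0.729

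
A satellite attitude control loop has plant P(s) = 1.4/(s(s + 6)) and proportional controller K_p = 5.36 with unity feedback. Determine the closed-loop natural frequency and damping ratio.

ω_n = 2.74 rad/s, ζ = 1.1

With unity feedback the closed-loop characteristic equation is s² + 6s + 5.36·1.4 = s² + 6s + 7.504 = 0.
Matching s² + 2ζω_n s + ω_n²: ω_n = √7.504 = 2.739 rad/s and 2ζω_n = 6, so ζ = 6/(2·2.739) = 1.1.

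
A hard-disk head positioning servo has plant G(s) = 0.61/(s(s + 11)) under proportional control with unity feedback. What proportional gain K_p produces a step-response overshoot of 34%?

From %OS = 100·exp(−πζ/√(1−ζ²)) = 34%, ζ = −ln(0.34)/√(π²+ln²(0.34)) = 0.3248.
Characteristic equation s² + 11s + 0.61K_p = 0 gives ζ = 11/(2√(0.61K_p)).
Setting ζ = 0.3248: √(0.61K_p) = 11/(2·0.3248) = 16.93, so K_p = 286.8/0.61 = 470.

K_p = 470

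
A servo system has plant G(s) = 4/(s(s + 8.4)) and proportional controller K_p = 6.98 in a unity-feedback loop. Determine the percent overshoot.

Closed-loop characteristic equation: s² + 8.4s + 27.92 = 0, so ω_n = 5.284 rad/s and ζ = 8.4/(2·5.284) = 0.7949.
%OS = 100·exp(−πζ/√(1−ζ²)) = 100·exp(−π·0.7949/√0.3682) = 1.63%.

1.63%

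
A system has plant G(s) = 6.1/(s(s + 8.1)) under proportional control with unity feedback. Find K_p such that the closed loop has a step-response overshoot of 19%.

From %OS = 100·exp(−πζ/√(1−ζ²)) = 19%, ζ = −ln(0.19)/√(π²+ln²(0.19)) = 0.4673.
Characteristic equation s² + 8.1s + 6.1K_p = 0 gives ζ = 8.1/(2√(6.1K_p)).
Setting ζ = 0.4673: √(6.1K_p) = 8.1/(2·0.4673) = 8.666, so K_p = 75.1/6.1 = 12.3.

K_p = 12.3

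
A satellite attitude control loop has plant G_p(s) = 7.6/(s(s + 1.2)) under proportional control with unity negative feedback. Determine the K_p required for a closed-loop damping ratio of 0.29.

Closed-loop characteristic equation: s² + 1.2s + K_p·7.6 = 0.
So ω_n = √(7.6K_p) and 2ζω_n = 1.2, giving ζ = 1.2/(2√(7.6K_p)).
Setting ζ = 0.29: √(7.6K_p) = 1.2/(2·0.29) = 2.069, so K_p = 4.281/7.6 = 0.563.

K_p = 0.563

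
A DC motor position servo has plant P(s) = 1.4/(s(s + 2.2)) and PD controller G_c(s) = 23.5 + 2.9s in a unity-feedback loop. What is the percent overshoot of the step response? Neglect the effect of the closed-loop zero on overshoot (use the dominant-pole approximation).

Forward path: (23.5 + 2.9s)·1.4/(s(s+2.2)). The closed-loop characteristic equation is s² + (2.2 + 1.4·2.9)s + 1.4·23.5 = 0.
That is s² + 6.26s + 32.9 = 0, so ω_n = 5.736 rad/s and ζ = 6.26/(2·5.736) = 0.5457.
%OS = 100·exp(−πζ/√(1−ζ²)) = 12.9%.

12.9%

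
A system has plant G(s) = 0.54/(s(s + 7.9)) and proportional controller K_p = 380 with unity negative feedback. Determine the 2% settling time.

Closed-loop characteristic equation: s² + 7.9s + 205.2 = 0, so ω_n = 14.32 rad/s and ζ = 7.9/(2·14.32) = 0.2757.
2% settling time T_s ≈ 4/(ζω_n) = 4/3.95 = 1.01 s.

T_s ≈ 1.01 s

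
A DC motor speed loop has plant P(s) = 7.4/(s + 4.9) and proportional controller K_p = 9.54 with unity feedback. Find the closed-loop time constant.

τ = 0.0132 s

Closed-loop transfer function: T(s) = K_p·P(s)/(1 + K_p·P(s)) = 70.6/(s + 4.9 + 70.6) = 70.6/(s + 75.5).
Time constant τ = 1/75.5 = 0.0132 s.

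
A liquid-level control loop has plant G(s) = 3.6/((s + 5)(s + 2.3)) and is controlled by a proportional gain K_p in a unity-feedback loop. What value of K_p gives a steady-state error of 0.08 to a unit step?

For a type-0 loop with proportional control, e_ss = 1/(1 + K_p·G(0)).
G(0) = 0.313. Require 1/(1 + K_p·0.313) = 0.08, so 1 + 0.313·K_p = 12.5.
K_p = (12.5 − 1)/0.313 = 36.7.

K_p = 36.7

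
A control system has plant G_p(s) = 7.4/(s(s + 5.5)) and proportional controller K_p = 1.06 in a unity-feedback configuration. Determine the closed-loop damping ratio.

ζ = 0.982

With unity feedback the closed-loop characteristic equation is s² + 5.5s + 1.06·7.4 = s² + 5.5s + 7.844 = 0.
So ω_n² = 7.844 ⇒ ω_n = 2.801 rad/s, and ζ = 5.5/(2ω_n) = 0.982.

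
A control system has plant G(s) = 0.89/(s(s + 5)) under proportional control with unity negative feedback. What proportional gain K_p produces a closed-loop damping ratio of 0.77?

Closed-loop characteristic equation: s² + 5s + K_p·0.89 = 0.
So ω_n = √(0.89K_p) and 2ζω_n = 5, giving ζ = 5/(2√(0.89K_p)).
Setting ζ = 0.77: √(0.89K_p) = 5/(2·0.77) = 3.247, so K_p = 10.54/0.89 = 11.8.

K_p = 11.8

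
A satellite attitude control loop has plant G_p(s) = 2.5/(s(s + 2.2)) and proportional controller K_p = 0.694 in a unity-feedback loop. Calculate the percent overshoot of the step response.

The closed-loop denominator s² + 2.2s + 1.735 gives ω_n = √1.735 = 1.317 and ζ = 2.2/(2ω_n) = 0.8351.
%OS = 100·exp(−πζ/√(1−ζ²)) = 100·exp(−π·0.8351/√0.3026) = 0.849%.

0.849%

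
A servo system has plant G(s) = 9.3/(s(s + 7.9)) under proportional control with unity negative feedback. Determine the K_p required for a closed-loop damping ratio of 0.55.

K_p = 5.55

Closed-loop characteristic equation: s² + 7.9s + K_p·9.3 = 0.
So ω_n = √(9.3K_p) and 2ζω_n = 7.9, giving ζ = 7.9/(2√(9.3K_p)).
Setting ζ = 0.55: √(9.3K_p) = 7.9/(2·0.55) = 7.182, so K_p = 51.58/9.3 = 5.55.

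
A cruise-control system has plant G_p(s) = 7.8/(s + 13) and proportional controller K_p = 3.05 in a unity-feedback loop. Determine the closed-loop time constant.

τ = 0.0272 s

Closed-loop transfer function: T(s) = K_p·G_p(s)/(1 + K_p·G_p(s)) = 23.79/(s + 13 + 23.79) = 23.79/(s + 36.79).
Time constant τ = 1/36.79 = 0.0272 s.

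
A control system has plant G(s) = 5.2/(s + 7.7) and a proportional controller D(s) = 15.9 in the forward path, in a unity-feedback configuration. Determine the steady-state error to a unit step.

The loop is type 0. Static position error constant K_pos = D(0)·G(0) = 15.9·0.6753 = 10.74.
Steady-state error to a unit step: e_ss = 1/(1+K_pos) = 1/11.74 = 0.0852.

0.0852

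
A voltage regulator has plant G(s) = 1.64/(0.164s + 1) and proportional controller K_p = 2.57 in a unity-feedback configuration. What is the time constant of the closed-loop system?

τ = 0.0314 s

Closed loop: T(s) = K_p·G/(1+K_p·G) = 4.215/(0.164s + 1 + 4.215), with pole at s = −(1 + 4.215)/0.164 = −31.8.
Closed-loop time constant τ = 1/31.8 = 0.0314 s.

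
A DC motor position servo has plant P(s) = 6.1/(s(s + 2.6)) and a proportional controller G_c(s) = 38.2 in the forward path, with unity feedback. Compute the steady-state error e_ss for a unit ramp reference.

The loop has one pole at the origin (type 1). Velocity error constant K_v = lim_{s→0} s·G_c(s)P(s) = 38.2·6.1/2.6 = 89.62.
Steady-state error to a unit ramp: e_ss = 1/K_v = 0.0112.

0.0112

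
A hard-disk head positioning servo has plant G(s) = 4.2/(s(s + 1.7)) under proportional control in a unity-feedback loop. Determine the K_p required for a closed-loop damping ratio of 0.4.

Closed-loop characteristic equation: s² + 1.7s + K_p·4.2 = 0.
So ω_n = √(4.2K_p) and 2ζω_n = 1.7, giving ζ = 1.7/(2√(4.2K_p)).
Setting ζ = 0.4: √(4.2K_p) = 1.7/(2·0.4) = 2.125, so K_p = 4.516/4.2 = 1.08.

K_p = 1.08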